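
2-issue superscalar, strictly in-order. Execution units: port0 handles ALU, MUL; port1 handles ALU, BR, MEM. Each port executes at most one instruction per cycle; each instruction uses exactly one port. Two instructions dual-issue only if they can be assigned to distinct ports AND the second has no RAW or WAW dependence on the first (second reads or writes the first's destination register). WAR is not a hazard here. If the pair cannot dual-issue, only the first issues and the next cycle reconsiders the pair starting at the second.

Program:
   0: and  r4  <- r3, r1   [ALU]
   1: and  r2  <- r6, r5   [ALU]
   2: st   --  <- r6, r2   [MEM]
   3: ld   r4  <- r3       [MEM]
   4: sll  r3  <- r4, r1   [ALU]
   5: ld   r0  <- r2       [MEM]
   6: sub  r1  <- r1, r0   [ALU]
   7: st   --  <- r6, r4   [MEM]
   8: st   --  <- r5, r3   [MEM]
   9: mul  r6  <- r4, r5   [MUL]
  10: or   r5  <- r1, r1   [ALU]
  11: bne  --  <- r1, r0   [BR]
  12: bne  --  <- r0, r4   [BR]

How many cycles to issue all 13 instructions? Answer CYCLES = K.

CYCLES = 8

  cy0 -> i0+i1 (and and) dual
  cy1 -> i2 (st) no-port MEM/MEM
  cy2 -> i3 (ld) RAW r4
  cy3 -> i4+i5 (sll ld) dual
  cy4 -> i6+i7 (sub st) dual
  cy5 -> i8+i9 (st mul) dual
  cy6 -> i10+i11 (or bne) dual
  cy7 -> i12 (bne) tail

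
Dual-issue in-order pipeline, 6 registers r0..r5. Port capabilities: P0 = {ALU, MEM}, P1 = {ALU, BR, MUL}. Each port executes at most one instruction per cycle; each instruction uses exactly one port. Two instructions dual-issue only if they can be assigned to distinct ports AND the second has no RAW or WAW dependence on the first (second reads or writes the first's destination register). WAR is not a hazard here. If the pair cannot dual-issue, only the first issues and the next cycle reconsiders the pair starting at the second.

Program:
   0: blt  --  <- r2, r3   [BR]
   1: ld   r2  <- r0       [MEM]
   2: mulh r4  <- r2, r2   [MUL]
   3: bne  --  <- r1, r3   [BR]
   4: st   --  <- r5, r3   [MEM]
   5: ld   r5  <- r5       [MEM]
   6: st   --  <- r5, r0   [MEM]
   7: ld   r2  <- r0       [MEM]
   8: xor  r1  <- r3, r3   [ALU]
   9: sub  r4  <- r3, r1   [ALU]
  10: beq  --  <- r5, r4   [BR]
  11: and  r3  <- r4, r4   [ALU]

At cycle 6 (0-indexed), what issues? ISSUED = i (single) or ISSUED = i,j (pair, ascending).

ISSUED = 9

[0] i0/i1  blt.BR;ld.MEM  -- dual
[1] i2  mulh.MUL  -- no-port MUL/BR
[2] i3/i4  bne.BR;st.MEM  -- dual
[3] i5  ld.MEM  -- no-port MEM/MEM
[4] i6  st.MEM  -- no-port MEM/MEM
[5] i7/i8  ld.MEM;xor.ALU  -- dual
[6] i9  sub.ALU  -- RAW r4
[7] i10/i11  beq.BR;and.ALU  -- dual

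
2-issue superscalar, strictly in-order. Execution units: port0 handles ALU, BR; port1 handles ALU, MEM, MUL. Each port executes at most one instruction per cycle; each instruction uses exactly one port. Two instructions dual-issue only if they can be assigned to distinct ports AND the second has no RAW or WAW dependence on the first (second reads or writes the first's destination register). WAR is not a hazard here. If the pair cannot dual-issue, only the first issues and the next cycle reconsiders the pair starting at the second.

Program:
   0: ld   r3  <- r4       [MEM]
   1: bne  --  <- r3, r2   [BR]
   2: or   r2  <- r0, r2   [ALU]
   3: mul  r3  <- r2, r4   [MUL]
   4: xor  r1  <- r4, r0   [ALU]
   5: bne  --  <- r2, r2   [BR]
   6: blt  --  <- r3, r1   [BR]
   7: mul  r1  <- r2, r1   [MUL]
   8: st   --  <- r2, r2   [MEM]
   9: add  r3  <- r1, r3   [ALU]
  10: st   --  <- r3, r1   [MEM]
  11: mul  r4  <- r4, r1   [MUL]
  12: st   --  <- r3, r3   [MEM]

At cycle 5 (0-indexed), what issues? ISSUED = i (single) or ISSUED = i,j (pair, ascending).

#0 head=0: ld i0 RAW r3
#1 head=1: bne+or i1,i2 2-wide
#2 head=3: mul+xor i3,i4 2-wide
#3 head=5: bne i5 no-port BR/BR
#4 head=6: blt+mul i6,i7 2-wide
#5 head=8: st+add i8,i9 2-wide
#6 head=10: st i10 no-port MEM/MUL
#7 head=11: mul i11 no-port MUL/MEM
#8 head=12: st i12 tail

ISSUED = 8,9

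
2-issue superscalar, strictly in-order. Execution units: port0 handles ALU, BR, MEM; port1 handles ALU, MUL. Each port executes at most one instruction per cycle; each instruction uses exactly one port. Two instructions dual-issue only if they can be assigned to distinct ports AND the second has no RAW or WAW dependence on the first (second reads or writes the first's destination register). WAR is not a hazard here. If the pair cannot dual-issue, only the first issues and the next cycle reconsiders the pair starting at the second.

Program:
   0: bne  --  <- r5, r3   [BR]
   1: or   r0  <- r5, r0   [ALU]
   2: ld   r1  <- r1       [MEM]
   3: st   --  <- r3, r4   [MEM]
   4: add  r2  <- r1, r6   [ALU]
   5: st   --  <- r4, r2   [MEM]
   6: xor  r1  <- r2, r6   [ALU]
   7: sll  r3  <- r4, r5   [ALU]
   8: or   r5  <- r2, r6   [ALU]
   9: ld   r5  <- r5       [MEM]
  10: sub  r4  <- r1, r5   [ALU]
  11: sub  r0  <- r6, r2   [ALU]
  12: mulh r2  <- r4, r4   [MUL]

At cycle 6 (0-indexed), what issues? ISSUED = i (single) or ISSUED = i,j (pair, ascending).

[0] i0+i1  bne or  -- pair
[1] i2  ld  -- no-port MEM/MEM
[2] i3+i4  st add  -- pair
[3] i5+i6  st xor  -- pair
[4] i7+i8  sll or  -- pair
[5] i9  ld  -- RAW r5
[6] i10+i11  sub sub  -- pair
[7] i12  mulh  -- tail

ISSUED = 10,11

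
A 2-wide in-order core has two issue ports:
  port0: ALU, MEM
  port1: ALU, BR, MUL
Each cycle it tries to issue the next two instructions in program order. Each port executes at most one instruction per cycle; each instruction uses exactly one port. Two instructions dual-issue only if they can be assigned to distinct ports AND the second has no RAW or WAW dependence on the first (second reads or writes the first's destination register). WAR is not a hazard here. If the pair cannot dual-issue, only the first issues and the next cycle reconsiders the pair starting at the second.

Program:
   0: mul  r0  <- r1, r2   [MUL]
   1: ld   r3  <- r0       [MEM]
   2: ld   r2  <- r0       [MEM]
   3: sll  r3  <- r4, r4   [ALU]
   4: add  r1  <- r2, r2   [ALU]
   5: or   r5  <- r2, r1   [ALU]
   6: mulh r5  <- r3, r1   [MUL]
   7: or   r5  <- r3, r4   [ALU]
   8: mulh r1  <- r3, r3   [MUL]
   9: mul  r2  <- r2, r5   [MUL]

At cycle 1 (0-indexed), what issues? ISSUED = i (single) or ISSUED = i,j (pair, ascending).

c0: i0 mul.MUL  RAW r0
c1: i1 ld.MEM  no-port MEM/MEM
c2: i2+i3 ld.MEM;sll.ALU  dual
c3: i4 add.ALU  RAW r1
c4: i5 or.ALU  WAW r5
c5: i6 mulh.MUL  WAW r5
c6: i7+i8 or.ALU;mulh.MUL  dual
c7: i9 mul.MUL  tail

ISSUED = 1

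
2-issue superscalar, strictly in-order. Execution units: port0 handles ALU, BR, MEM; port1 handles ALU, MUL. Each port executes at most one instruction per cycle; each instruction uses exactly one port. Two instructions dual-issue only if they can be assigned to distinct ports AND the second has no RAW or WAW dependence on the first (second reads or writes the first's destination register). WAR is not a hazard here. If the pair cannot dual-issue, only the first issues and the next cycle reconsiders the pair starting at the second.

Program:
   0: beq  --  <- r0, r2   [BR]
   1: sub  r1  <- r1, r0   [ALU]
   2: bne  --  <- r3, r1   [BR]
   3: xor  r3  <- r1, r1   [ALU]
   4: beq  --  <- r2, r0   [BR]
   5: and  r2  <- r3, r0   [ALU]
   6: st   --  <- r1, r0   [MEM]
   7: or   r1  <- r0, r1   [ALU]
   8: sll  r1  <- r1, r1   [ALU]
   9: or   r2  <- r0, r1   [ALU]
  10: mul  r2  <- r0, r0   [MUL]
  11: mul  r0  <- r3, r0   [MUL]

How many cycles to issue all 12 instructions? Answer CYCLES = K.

t=0 i0&i1:beq.BR;sub.ALU ; dual
t=1 i2&i3:bne.BR;xor.ALU ; dual
t=2 i4&i5:beq.BR;and.ALU ; dual
t=3 i6&i7:st.MEM;or.ALU ; dual
t=4 i8:sll.ALU ; RAW r1
t=5 i9:or.ALU ; WAW r2
t=6 i10:mul.MUL ; no-port MUL/MUL
t=7 i11:mul.MUL ; tail

CYCLES = 8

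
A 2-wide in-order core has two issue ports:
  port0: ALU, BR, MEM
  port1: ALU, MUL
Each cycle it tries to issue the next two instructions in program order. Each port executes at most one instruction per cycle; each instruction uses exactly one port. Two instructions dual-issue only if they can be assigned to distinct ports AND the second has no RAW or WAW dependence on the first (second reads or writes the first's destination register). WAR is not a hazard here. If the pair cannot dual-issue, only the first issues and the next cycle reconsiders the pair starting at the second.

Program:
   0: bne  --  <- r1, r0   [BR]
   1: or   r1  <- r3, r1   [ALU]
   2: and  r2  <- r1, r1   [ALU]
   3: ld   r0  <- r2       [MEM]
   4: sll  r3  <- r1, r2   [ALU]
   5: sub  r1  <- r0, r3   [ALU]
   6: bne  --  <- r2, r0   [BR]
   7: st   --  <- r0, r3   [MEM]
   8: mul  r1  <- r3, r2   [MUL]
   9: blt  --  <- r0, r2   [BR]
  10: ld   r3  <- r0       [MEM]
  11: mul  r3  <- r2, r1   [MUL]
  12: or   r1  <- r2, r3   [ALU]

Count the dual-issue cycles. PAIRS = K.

PAIRS = 4

t=0 i0+i1:bne.BR or.ALU ; pair
t=1 i2:and.ALU ; RAW r2
t=2 i3+i4:ld.MEM sll.ALU ; pair
t=3 i5+i6:sub.ALU bne.BR ; pair
t=4 i7+i8:st.MEM mul.MUL ; pair
t=5 i9:blt.BR ; no-port BR/MEM
t=6 i10:ld.MEM ; WAW r3
t=7 i11:mul.MUL ; RAW r3
t=8 i12:or.ALU ; tail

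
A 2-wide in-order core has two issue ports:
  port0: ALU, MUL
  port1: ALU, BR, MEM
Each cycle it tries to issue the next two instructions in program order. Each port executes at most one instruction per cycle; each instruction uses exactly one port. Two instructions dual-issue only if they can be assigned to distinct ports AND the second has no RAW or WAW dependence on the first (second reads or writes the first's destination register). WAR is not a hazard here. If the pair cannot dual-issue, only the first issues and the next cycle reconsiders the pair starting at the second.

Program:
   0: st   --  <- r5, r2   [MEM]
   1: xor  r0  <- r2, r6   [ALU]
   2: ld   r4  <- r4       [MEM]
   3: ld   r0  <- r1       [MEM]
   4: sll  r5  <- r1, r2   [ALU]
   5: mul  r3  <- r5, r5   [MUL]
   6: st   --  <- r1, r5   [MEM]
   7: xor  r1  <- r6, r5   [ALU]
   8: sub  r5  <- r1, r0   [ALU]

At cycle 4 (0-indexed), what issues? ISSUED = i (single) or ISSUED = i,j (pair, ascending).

[0] i0/i1  st.MEM+xor.ALU  -- dual
[1] i2  ld.MEM  -- no-port MEM/MEM
[2] i3/i4  ld.MEM+sll.ALU  -- dual
[3] i5/i6  mul.MUL+st.MEM  -- dual
[4] i7  xor.ALU  -- RAW r1
[5] i8  sub.ALU  -- tail

ISSUED = 7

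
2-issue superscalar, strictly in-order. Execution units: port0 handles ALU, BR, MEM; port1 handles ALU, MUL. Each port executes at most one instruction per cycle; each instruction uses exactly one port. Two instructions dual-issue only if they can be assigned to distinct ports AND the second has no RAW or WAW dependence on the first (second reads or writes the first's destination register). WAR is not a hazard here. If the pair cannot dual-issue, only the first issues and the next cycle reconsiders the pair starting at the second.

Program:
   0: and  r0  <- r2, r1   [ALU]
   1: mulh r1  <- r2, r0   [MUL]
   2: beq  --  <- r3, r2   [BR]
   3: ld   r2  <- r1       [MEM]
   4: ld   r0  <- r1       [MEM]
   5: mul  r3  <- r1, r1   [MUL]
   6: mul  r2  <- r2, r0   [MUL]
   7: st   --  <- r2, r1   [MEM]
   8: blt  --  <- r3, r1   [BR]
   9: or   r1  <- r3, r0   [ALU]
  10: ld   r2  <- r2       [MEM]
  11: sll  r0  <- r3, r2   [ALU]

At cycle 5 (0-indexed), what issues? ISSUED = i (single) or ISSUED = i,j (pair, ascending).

ISSUED = 7

c0: i0 and  RAW r0
c1: i1/i2 mulh+beq  dual
c2: i3 ld  no-port MEM/MEM
c3: i4/i5 ld+mul  dual
c4: i6 mul  RAW r2
c5: i7 st  no-port MEM/BR
c6: i8/i9 blt+or  dual
c7: i10 ld  RAW r2
c8: i11 sll  tail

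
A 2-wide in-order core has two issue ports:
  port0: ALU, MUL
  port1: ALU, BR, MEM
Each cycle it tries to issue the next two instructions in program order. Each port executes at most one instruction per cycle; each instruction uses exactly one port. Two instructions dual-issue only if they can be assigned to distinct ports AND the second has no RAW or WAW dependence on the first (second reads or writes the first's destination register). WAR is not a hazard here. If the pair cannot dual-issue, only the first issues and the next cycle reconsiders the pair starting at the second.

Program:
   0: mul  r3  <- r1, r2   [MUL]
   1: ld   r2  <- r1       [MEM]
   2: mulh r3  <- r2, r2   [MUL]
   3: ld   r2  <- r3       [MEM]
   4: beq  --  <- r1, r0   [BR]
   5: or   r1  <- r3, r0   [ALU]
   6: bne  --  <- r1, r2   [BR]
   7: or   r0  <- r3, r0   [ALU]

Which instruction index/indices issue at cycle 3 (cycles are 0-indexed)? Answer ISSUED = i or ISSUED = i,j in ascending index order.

ISSUED = 4,5

  cy0 -> i0+i1 (mul/ld) 2-wide
  cy1 -> i2 (mulh) RAW r3
  cy2 -> i3 (ld) no-port MEM/BR
  cy3 -> i4+i5 (beq/or) 2-wide
  cy4 -> i6+i7 (bne/or) 2-wide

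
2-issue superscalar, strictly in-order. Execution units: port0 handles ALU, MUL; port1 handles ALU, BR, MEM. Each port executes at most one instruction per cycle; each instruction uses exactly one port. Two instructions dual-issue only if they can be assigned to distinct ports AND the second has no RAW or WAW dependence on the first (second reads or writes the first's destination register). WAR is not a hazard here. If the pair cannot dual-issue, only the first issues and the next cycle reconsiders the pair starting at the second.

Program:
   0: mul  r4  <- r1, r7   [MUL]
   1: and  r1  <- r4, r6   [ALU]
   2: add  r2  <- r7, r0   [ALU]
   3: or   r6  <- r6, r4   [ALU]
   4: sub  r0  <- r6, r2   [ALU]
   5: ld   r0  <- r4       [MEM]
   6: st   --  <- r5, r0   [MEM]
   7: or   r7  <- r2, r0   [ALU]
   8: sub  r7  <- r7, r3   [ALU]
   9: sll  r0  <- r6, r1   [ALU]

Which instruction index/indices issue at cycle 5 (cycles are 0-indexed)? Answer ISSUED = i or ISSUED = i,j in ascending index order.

c0: i0 mul  RAW r4
c1: i1+i2 and+add  dual
c2: i3 or  RAW r6
c3: i4 sub  WAW r0
c4: i5 ld  no-port MEM/MEM
c5: i6+i7 st+or  dual
c6: i8+i9 sub+sll  dual

ISSUED = 6,7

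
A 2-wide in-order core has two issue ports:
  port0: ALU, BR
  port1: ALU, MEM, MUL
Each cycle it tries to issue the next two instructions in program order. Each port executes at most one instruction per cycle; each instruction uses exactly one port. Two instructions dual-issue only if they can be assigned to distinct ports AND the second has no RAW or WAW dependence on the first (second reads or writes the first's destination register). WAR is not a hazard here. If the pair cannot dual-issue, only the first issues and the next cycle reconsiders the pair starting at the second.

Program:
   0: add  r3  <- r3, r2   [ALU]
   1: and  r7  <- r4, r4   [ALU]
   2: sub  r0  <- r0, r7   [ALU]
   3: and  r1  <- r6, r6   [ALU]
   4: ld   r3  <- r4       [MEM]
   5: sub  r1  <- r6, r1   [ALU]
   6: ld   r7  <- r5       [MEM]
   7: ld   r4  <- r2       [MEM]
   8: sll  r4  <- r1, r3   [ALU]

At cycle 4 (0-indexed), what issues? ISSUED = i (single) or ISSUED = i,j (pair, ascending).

ISSUED = 7

  cy0 -> i0,i1 (add/and) dual
  cy1 -> i2,i3 (sub/and) dual
  cy2 -> i4,i5 (ld/sub) dual
  cy3 -> i6 (ld) no-port MEM/MEM
  cy4 -> i7 (ld) WAW r4
  cy5 -> i8 (sll) tail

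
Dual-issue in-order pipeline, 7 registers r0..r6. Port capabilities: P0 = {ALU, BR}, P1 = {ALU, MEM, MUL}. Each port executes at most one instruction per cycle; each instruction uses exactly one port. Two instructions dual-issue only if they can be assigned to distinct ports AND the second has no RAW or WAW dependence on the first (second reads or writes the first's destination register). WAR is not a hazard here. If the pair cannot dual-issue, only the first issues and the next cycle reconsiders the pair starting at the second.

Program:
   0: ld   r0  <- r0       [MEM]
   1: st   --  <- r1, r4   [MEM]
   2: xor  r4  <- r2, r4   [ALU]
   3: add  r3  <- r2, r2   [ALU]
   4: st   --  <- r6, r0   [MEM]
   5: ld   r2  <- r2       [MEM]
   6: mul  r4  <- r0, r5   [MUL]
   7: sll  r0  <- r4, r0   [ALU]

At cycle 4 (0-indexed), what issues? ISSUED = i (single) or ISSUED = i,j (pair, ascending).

  cy0 -> i0 (ld.MEM) no-port MEM/MEM
  cy1 -> i1+i2 (st.MEM/xor.ALU) pair
  cy2 -> i3+i4 (add.ALU/st.MEM) pair
  cy3 -> i5 (ld.MEM) no-port MEM/MUL
  cy4 -> i6 (mul.MUL) RAW r4
  cy5 -> i7 (sll.ALU) tail

ISSUED = 6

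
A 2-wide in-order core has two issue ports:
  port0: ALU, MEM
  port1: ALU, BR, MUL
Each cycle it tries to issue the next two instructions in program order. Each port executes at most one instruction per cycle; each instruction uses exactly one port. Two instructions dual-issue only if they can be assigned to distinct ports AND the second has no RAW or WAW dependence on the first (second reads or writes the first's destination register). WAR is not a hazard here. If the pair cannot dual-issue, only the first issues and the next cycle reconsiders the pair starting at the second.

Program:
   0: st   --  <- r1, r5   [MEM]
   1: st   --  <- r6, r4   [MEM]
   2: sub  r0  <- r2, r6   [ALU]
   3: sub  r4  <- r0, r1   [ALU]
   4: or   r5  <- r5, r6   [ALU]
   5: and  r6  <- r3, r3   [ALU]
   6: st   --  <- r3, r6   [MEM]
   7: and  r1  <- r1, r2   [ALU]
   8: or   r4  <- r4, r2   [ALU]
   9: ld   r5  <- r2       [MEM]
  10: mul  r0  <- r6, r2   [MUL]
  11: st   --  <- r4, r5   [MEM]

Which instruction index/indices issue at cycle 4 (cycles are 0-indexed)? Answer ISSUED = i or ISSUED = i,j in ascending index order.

ISSUED = 6,7

c0: i0 st.MEM  no-port MEM/MEM
c1: i1/i2 st.MEM/sub.ALU  2-wide
c2: i3/i4 sub.ALU/or.ALU  2-wide
c3: i5 and.ALU  RAW r6
c4: i6/i7 st.MEM/and.ALU  2-wide
c5: i8/i9 or.ALU/ld.MEM  2-wide
c6: i10/i11 mul.MUL/st.MEM  2-wide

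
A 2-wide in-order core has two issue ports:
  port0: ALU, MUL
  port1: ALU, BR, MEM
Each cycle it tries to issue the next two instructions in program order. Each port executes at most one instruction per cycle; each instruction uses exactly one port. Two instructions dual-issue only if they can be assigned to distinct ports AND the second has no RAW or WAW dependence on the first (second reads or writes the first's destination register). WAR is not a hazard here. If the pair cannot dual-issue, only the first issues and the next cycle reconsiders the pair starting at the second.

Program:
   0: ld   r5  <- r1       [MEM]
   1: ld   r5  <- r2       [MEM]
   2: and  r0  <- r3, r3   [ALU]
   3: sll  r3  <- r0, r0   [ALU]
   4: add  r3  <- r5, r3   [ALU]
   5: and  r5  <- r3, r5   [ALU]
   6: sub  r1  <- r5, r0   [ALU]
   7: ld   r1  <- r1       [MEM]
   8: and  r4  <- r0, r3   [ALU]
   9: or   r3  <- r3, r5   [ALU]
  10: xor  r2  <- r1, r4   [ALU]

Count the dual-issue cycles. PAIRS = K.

c0: i0 ld  no-port MEM/MEM
c1: i1/i2 ld/and  dual
c2: i3 sll  RAW+WAW r3
c3: i4 add  RAW r3
c4: i5 and  RAW r5
c5: i6 sub  RAW+WAW r1
c6: i7/i8 ld/and  dual
c7: i9/i10 or/xor  dual

PAIRS = 3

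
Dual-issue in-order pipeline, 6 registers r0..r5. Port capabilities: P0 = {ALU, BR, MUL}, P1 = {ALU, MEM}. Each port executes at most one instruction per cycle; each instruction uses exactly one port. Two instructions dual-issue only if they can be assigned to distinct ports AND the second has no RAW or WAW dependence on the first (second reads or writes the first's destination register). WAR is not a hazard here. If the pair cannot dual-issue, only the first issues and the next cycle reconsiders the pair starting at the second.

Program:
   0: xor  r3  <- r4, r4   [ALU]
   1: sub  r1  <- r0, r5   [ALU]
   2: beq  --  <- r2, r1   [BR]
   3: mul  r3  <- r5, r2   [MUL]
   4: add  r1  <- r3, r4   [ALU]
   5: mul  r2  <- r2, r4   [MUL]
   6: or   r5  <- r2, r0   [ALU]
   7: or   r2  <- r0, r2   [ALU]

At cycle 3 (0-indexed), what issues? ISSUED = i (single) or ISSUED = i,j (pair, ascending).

c0: i0,i1 xor.ALU;sub.ALU  dual
c1: i2 beq.BR  no-port BR/MUL
c2: i3 mul.MUL  RAW r3
c3: i4,i5 add.ALU;mul.MUL  dual
c4: i6,i7 or.ALU;or.ALU  dual

ISSUED = 4,5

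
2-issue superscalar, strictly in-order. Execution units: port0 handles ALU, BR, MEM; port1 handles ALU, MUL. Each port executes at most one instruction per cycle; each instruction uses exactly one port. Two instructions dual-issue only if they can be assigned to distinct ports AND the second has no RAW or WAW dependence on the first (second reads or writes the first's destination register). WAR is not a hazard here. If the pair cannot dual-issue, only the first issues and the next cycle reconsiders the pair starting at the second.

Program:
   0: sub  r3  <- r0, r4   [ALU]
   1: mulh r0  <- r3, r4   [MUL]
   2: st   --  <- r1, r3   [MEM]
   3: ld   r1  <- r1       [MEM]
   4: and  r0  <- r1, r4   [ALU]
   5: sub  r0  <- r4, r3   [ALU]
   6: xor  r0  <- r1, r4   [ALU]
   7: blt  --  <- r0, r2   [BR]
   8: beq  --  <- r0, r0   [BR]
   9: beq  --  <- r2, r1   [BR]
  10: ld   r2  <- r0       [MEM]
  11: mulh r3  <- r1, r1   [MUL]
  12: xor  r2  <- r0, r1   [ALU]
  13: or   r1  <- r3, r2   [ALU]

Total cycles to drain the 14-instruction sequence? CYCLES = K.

0. sub @i0  | RAW r3
1. mulh/st @i1/i2  | dual
2. ld @i3  | RAW r1
3. and @i4  | WAW r0
4. sub @i5  | WAW r0
5. xor @i6  | RAW r0
6. blt @i7  | no-port BR/BR
7. beq @i8  | no-port BR/BR
8. beq @i9  | no-port BR/MEM
9. ld/mulh @i10/i11  | dual
10. xor @i12  | RAW r2
11. or @i13  | tail

CYCLES = 12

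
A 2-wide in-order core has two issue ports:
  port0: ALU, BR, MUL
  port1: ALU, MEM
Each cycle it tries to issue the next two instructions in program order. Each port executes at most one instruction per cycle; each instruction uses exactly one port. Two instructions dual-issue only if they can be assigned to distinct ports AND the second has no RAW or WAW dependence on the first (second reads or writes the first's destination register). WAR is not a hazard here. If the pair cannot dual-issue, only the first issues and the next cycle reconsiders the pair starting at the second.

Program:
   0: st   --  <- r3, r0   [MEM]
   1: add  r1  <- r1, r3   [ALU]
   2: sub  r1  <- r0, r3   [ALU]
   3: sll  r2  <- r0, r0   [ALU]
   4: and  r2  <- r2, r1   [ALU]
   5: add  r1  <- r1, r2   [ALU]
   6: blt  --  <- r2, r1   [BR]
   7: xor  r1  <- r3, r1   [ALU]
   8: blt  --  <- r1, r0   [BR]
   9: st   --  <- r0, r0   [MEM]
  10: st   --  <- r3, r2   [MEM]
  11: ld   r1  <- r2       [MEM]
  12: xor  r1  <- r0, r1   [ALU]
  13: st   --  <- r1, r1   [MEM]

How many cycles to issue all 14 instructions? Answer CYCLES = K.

t=0 i0/i1:st.MEM add.ALU ; 2-wide
t=1 i2/i3:sub.ALU sll.ALU ; 2-wide
t=2 i4:and.ALU ; RAW r2
t=3 i5:add.ALU ; RAW r1
t=4 i6/i7:blt.BR xor.ALU ; 2-wide
t=5 i8/i9:blt.BR st.MEM ; 2-wide
t=6 i10:st.MEM ; no-port MEM/MEM
t=7 i11:ld.MEM ; RAW+WAW r1
t=8 i12:xor.ALU ; RAW r1
t=9 i13:st.MEM ; tail

CYCLES = 10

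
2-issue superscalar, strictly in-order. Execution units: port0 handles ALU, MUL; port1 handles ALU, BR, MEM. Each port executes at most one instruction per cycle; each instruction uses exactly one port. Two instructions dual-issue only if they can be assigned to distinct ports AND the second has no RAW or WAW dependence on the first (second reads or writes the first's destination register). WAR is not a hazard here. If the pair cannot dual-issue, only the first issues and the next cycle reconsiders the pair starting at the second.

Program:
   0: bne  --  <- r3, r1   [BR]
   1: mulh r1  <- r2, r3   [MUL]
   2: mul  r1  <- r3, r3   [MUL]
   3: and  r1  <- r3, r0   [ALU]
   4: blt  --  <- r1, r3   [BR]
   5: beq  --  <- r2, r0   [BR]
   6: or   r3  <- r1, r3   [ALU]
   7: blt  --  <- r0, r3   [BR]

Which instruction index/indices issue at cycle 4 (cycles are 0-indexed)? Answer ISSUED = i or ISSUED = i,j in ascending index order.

[0] i0&i1  bne/mulh  -- 2-wide
[1] i2  mul  -- WAW r1
[2] i3  and  -- RAW r1
[3] i4  blt  -- no-port BR/BR
[4] i5&i6  beq/or  -- 2-wide
[5] i7  blt  -- tail

ISSUED = 5,6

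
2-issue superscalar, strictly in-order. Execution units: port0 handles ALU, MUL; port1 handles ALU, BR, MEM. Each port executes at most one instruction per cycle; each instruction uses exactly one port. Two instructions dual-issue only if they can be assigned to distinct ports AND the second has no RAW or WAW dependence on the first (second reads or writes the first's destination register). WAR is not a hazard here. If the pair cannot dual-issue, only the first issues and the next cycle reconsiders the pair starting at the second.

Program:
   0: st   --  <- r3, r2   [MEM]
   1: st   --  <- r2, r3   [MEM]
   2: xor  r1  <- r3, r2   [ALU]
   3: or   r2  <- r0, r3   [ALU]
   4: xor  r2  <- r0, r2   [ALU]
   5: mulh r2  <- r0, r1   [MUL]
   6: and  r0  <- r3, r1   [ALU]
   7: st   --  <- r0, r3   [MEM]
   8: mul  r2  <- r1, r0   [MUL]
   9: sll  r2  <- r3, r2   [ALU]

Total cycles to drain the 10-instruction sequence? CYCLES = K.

CYCLES = 7

c0: i0 st.MEM  no-port MEM/MEM
c1: i1,i2 st.MEM+xor.ALU  dual
c2: i3 or.ALU  RAW+WAW r2
c3: i4 xor.ALU  WAW r2
c4: i5,i6 mulh.MUL+and.ALU  dual
c5: i7,i8 st.MEM+mul.MUL  dual
c6: i9 sll.ALU  tail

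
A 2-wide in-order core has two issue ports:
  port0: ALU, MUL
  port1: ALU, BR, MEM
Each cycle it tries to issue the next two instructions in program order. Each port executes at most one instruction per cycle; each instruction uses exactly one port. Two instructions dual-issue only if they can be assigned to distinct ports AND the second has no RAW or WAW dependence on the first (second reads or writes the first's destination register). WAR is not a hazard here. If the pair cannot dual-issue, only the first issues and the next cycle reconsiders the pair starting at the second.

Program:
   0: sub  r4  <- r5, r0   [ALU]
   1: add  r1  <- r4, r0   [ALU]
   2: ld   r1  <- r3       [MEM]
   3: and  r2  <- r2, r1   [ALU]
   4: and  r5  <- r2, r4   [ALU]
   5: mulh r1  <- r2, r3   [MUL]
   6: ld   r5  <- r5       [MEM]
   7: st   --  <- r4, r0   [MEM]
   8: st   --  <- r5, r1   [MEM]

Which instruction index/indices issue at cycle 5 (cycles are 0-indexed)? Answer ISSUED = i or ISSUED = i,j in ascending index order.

  cy0 -> i0 (sub.ALU) RAW r4
  cy1 -> i1 (add.ALU) WAW r1
  cy2 -> i2 (ld.MEM) RAW r1
  cy3 -> i3 (and.ALU) RAW r2
  cy4 -> i4/i5 (and.ALU;mulh.MUL) dual
  cy5 -> i6 (ld.MEM) no-port MEM/MEM
  cy6 -> i7 (st.MEM) no-port MEM/MEM
  cy7 -> i8 (st.MEM) tail

ISSUED = 6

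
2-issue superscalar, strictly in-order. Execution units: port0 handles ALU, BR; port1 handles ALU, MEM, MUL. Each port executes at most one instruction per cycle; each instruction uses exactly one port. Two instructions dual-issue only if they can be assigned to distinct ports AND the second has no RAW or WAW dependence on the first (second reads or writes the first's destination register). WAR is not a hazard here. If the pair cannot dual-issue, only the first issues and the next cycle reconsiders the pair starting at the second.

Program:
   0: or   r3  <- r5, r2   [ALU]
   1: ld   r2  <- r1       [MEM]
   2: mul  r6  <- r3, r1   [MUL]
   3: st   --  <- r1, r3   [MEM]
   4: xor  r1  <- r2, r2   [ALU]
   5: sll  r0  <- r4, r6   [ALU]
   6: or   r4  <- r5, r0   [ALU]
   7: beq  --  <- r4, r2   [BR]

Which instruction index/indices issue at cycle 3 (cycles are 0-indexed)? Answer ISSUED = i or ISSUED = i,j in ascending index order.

ISSUED = 5

t=0 i0/i1:or ld ; 2-wide
t=1 i2:mul ; no-port MUL/MEM
t=2 i3/i4:st xor ; 2-wide
t=3 i5:sll ; RAW r0
t=4 i6:or ; RAW r4
t=5 i7:beq ; tail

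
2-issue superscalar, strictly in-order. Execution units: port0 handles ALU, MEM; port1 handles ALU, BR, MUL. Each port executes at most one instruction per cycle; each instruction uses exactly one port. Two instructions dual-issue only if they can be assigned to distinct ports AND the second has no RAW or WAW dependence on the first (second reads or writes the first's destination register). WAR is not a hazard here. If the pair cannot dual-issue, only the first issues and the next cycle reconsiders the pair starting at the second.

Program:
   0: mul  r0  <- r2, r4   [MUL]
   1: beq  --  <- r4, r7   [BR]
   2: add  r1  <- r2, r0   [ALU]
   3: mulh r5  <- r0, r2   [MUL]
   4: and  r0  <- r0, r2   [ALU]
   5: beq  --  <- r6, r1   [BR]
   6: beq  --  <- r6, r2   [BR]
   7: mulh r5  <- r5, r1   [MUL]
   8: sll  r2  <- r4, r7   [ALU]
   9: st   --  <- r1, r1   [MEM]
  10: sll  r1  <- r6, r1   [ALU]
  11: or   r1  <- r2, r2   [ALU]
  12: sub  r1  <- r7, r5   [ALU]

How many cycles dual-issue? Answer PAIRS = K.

c0: i0 mul.MUL  no-port MUL/BR
c1: i1+i2 beq.BR/add.ALU  2-wide
c2: i3+i4 mulh.MUL/and.ALU  2-wide
c3: i5 beq.BR  no-port BR/BR
c4: i6 beq.BR  no-port BR/MUL
c5: i7+i8 mulh.MUL/sll.ALU  2-wide
c6: i9+i10 st.MEM/sll.ALU  2-wide
c7: i11 or.ALU  WAW r1
c8: i12 sub.ALU  tail

PAIRS = 4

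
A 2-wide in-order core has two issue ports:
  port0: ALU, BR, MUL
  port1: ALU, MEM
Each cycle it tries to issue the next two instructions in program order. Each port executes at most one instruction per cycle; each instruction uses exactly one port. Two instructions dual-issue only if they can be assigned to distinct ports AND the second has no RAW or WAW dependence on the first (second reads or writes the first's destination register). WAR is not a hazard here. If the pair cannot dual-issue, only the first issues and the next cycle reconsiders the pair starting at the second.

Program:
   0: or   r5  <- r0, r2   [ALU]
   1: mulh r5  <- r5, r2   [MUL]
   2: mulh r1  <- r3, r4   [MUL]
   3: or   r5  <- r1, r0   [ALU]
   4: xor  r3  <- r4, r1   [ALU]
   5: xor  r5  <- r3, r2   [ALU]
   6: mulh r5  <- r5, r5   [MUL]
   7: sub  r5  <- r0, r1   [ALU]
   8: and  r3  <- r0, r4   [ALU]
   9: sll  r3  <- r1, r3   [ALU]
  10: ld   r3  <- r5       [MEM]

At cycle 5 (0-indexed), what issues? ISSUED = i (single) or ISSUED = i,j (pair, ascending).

ISSUED = 6

c0: i0 or.ALU  RAW+WAW r5
c1: i1 mulh.MUL  no-port MUL/MUL
c2: i2 mulh.MUL  RAW r1
c3: i3&i4 or.ALU xor.ALU  dual
c4: i5 xor.ALU  RAW+WAW r5
c5: i6 mulh.MUL  WAW r5
c6: i7&i8 sub.ALU and.ALU  dual
c7: i9 sll.ALU  WAW r3
c8: i10 ld.MEM  tail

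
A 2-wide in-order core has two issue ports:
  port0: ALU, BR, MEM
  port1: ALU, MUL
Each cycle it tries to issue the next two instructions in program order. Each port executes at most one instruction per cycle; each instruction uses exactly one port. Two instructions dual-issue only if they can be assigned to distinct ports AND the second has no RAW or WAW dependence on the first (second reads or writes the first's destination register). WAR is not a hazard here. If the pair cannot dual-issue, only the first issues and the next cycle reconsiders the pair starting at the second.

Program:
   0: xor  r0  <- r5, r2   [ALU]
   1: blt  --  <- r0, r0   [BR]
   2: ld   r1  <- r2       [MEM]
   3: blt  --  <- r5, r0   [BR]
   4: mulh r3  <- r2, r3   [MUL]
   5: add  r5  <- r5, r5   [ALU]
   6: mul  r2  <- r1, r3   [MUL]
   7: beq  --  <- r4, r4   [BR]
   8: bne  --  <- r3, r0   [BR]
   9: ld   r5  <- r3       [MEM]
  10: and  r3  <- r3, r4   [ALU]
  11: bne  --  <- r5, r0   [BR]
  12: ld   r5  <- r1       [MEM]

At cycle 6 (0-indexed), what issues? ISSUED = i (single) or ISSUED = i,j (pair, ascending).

ISSUED = 8

[0] i0  xor.ALU  -- RAW r0
[1] i1  blt.BR  -- no-port BR/MEM
[2] i2  ld.MEM  -- no-port MEM/BR
[3] i3+i4  blt.BR;mulh.MUL  -- pair
[4] i5+i6  add.ALU;mul.MUL  -- pair
[5] i7  beq.BR  -- no-port BR/BR
[6] i8  bne.BR  -- no-port BR/MEM
[7] i9+i10  ld.MEM;and.ALU  -- pair
[8] i11  bne.BR  -- no-port BR/MEM
[9] i12  ld.MEM  -- tail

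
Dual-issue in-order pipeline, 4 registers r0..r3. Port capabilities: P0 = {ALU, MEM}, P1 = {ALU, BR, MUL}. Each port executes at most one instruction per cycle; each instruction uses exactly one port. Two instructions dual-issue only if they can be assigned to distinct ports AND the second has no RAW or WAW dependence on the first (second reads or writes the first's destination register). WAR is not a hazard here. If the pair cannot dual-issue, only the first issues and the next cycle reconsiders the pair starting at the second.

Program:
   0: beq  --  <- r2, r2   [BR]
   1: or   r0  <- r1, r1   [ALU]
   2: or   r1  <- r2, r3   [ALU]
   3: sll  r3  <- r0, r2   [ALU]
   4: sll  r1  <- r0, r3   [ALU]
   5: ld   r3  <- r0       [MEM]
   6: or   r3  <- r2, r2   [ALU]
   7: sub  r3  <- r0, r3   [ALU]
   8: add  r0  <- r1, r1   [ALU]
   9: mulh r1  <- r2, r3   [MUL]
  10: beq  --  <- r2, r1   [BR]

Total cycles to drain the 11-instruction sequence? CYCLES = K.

[0] i0/i1  beq;or  -- 2-wide
[1] i2/i3  or;sll  -- 2-wide
[2] i4/i5  sll;ld  -- 2-wide
[3] i6  or  -- RAW+WAW r3
[4] i7/i8  sub;add  -- 2-wide
[5] i9  mulh  -- no-port MUL/BR
[6] i10  beq  -- tail

CYCLES = 7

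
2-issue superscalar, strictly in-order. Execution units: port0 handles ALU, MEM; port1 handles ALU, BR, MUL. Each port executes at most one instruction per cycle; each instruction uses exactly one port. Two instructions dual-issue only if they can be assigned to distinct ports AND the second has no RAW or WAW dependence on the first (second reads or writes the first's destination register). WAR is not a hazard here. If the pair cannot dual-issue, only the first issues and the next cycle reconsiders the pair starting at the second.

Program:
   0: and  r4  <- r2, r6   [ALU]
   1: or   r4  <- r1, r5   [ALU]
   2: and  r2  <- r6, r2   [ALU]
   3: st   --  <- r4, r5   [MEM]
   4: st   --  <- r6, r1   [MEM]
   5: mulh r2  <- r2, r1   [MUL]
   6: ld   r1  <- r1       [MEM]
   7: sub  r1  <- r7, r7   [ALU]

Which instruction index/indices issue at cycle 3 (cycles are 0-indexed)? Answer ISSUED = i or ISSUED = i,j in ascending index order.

ISSUED = 4,5

0. and @i0  | WAW r4
1. or+and @i1&i2  | 2-wide
2. st @i3  | no-port MEM/MEM
3. st+mulh @i4&i5  | 2-wide
4. ld @i6  | WAW r1
5. sub @i7  | tail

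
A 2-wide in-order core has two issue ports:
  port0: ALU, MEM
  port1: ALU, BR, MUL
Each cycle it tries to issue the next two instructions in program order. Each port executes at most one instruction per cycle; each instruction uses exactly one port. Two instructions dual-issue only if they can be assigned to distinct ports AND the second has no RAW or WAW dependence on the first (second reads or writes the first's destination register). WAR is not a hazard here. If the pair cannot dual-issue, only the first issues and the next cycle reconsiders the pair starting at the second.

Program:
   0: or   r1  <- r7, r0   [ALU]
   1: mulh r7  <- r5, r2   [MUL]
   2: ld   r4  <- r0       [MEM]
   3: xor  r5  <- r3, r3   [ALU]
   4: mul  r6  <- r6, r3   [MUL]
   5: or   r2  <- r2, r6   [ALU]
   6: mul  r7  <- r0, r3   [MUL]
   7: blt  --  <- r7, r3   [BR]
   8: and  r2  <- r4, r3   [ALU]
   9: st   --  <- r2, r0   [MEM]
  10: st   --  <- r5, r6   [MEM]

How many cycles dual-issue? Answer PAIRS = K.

[0] i0/i1  or.ALU;mulh.MUL  -- dual
[1] i2/i3  ld.MEM;xor.ALU  -- dual
[2] i4  mul.MUL  -- RAW r6
[3] i5/i6  or.ALU;mul.MUL  -- dual
[4] i7/i8  blt.BR;and.ALU  -- dual
[5] i9  st.MEM  -- no-port MEM/MEM
[6] i10  st.MEM  -- tail

PAIRS = 4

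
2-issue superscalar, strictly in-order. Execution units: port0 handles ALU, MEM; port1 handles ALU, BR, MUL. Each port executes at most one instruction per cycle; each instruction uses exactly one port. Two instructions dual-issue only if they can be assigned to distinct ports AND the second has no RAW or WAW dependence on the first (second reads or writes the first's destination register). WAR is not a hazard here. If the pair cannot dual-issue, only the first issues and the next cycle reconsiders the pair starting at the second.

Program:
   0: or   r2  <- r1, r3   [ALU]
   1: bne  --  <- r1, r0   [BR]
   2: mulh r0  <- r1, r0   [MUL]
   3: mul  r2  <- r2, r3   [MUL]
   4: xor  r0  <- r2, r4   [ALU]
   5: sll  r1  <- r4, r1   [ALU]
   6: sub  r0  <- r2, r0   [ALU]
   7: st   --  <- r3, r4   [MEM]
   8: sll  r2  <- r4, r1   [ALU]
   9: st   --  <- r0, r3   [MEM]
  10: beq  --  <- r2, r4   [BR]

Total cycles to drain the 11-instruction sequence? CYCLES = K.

#0 head=0: or+bne i0&i1 2-wide
#1 head=2: mulh i2 no-port MUL/MUL
#2 head=3: mul i3 RAW r2
#3 head=4: xor+sll i4&i5 2-wide
#4 head=6: sub+st i6&i7 2-wide
#5 head=8: sll+st i8&i9 2-wide
#6 head=10: beq i10 tail

CYCLES = 7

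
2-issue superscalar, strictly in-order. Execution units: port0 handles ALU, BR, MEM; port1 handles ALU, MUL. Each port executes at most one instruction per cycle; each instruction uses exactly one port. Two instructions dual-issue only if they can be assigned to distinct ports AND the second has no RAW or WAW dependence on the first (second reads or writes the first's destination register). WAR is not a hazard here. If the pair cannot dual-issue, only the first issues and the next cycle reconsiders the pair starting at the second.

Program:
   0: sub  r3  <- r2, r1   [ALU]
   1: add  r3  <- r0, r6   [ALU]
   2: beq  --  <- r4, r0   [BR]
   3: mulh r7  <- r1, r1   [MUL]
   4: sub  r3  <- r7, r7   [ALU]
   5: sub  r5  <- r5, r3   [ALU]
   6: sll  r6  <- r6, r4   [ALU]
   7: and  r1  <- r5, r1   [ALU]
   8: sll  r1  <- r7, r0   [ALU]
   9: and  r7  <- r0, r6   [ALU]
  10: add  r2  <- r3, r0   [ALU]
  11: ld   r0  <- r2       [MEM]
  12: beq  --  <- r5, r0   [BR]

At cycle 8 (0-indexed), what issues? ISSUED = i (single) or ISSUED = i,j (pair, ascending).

#0 head=0: sub.ALU i0 WAW r3
#1 head=1: add.ALU+beq.BR i1+i2 2-wide
#2 head=3: mulh.MUL i3 RAW r7
#3 head=4: sub.ALU i4 RAW r3
#4 head=5: sub.ALU+sll.ALU i5+i6 2-wide
#5 head=7: and.ALU i7 WAW r1
#6 head=8: sll.ALU+and.ALU i8+i9 2-wide
#7 head=10: add.ALU i10 RAW r2
#8 head=11: ld.MEM i11 no-port MEM/BR
#9 head=12: beq.BR i12 tail

ISSUED = 11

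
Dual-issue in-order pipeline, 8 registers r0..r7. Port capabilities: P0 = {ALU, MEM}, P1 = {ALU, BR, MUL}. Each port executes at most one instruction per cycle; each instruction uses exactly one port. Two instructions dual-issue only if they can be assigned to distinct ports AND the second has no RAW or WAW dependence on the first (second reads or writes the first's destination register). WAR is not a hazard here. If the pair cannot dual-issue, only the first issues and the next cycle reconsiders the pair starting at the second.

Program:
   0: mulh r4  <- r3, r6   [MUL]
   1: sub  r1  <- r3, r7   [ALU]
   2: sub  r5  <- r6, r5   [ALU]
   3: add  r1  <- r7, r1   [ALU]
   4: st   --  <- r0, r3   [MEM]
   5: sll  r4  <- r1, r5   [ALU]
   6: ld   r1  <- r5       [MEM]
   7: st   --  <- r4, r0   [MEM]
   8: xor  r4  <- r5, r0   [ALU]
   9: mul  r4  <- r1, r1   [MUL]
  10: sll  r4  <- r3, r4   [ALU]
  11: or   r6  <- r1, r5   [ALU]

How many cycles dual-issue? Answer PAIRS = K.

PAIRS = 5

t=0 i0+i1:mulh/sub ; 2-wide
t=1 i2+i3:sub/add ; 2-wide
t=2 i4+i5:st/sll ; 2-wide
t=3 i6:ld ; no-port MEM/MEM
t=4 i7+i8:st/xor ; 2-wide
t=5 i9:mul ; RAW+WAW r4
t=6 i10+i11:sll/or ; 2-wide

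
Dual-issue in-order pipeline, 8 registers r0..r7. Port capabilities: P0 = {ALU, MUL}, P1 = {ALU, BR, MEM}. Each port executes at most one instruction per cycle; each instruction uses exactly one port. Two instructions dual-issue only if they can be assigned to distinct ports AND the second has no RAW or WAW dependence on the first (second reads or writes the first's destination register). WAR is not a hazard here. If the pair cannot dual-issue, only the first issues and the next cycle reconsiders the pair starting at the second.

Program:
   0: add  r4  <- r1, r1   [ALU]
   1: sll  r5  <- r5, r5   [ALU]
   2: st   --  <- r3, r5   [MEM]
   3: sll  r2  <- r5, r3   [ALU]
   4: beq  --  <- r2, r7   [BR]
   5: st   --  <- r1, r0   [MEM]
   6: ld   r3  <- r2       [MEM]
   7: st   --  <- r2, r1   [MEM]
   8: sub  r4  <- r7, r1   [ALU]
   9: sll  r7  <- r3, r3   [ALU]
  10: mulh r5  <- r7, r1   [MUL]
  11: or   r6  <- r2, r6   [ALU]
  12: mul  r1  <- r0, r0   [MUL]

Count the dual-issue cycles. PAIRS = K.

[0] i0/i1  add;sll  -- dual
[1] i2/i3  st;sll  -- dual
[2] i4  beq  -- no-port BR/MEM
[3] i5  st  -- no-port MEM/MEM
[4] i6  ld  -- no-port MEM/MEM
[5] i7/i8  st;sub  -- dual
[6] i9  sll  -- RAW r7
[7] i10/i11  mulh;or  -- dual
[8] i12  mul  -- tail

PAIRS = 4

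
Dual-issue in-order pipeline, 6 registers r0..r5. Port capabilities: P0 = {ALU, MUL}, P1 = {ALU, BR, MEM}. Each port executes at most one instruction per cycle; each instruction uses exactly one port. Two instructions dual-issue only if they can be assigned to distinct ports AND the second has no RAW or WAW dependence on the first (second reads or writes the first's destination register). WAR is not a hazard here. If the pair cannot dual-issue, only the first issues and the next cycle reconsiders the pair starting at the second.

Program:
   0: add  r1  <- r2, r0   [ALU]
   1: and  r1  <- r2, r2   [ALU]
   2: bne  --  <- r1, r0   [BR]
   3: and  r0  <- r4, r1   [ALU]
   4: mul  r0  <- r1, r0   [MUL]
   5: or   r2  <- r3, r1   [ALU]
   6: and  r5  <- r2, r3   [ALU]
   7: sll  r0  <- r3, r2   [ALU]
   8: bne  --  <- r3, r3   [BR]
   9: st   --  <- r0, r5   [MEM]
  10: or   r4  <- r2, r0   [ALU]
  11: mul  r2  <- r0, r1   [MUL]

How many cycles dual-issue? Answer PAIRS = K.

c0: i0 add.ALU  WAW r1
c1: i1 and.ALU  RAW r1
c2: i2&i3 bne.BR/and.ALU  pair
c3: i4&i5 mul.MUL/or.ALU  pair
c4: i6&i7 and.ALU/sll.ALU  pair
c5: i8 bne.BR  no-port BR/MEM
c6: i9&i10 st.MEM/or.ALU  pair
c7: i11 mul.MUL  tail

PAIRS = 4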